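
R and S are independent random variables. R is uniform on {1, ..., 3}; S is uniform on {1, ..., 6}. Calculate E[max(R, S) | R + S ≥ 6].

44/9

Outcomes with R + S ≥ 6: (1,5), (1,6), (2,4), (2,5), (2,6), (3,3), (3,4), (3,5), (3,6), each with probability 1/18.
E[max(R, S) | R + S ≥ 6] = (5 + 6 + 4 + 5 + 6 + 3 + 4 + 5 + 6) / 9 = 44/9.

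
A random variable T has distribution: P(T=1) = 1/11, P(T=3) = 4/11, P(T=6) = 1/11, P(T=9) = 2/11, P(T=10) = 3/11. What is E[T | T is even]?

P(T is even) = 4/11.
Σ over the event: 6·1/11 + 10·3/11 = 36/11.
E[T | T is even] = (36/11) / (4/11) = 9.

9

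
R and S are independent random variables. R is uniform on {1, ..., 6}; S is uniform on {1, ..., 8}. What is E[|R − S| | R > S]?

P(R > S) = 5/16.
Summing |R−S|·P(x,y) over outcomes with R > S gives 35/48.
E[|R − S| | R > S] = (35/48) / (5/16) = 7/3.

7/3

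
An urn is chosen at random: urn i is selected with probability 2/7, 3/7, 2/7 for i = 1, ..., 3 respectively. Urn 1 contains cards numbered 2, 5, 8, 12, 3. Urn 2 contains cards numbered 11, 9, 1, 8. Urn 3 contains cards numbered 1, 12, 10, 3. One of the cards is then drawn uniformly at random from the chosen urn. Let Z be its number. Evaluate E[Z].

E[Z | urn 1] = (2+5+8+12+3)/5 = 6.
E[Z | urn 2] = (11+9+1+8)/4 = 29/4.
E[Z | urn 3] = (1+12+10+3)/4 = 13/2.
By the law of total expectation,
E[Z] = (2/7)·(6) + (3/7)·(29/4) + (2/7)·(13/2) = 187/28.

187/28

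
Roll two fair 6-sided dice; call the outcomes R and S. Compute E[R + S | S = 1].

Outcomes with S = 1: (1,1), (2,1), (3,1), (4,1), (5,1), (6,1), each with probability 1/36.
E[R + S | S = 1] = (2 + 3 + 4 + 5 + 6 + 7) / 6 = 9/2.

9/2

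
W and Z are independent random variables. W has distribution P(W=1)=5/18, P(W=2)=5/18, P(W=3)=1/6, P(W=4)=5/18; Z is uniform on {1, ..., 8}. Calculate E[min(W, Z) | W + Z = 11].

P(W + Z = 11) = 1/18.
Summing min(W,Z)·P(x,y) over outcomes with W + Z = 11 gives 29/144.
E[min(W, Z) | W + Z = 11] = (29/144) / (1/18) = 29/8.

29/8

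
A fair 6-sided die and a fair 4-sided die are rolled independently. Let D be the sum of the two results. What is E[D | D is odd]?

P(D is odd) = 1/2.
Σ over the event: 3·1/12 + 5·1/6 + 7·1/6 + 9·1/12 = 3.
E[D | D is odd] = (3) / (1/2) = 6.

6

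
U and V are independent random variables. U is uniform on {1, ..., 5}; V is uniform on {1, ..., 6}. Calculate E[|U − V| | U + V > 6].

29/15

P(U + V > 6) = 1/2.
Summing |U−V|·P(x,y) over outcomes with U + V > 6 gives 29/30.
E[|U − V| | U + V > 6] = (29/30) / (1/2) = 29/15.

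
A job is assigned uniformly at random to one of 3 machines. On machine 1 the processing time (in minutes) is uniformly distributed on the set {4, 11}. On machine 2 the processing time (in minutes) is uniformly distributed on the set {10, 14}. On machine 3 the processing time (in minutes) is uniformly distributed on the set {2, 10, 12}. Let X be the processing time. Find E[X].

E[X | machine 1] = (4+11)/2 = 15/2.
E[X | machine 2] = (10+14)/2 = 12.
E[X | machine 3] = (2+10+12)/3 = 8.
E[X] = (1/3)·(15/2) + (1/3)·(12) + (1/3)·(8) = 55/6.

55/6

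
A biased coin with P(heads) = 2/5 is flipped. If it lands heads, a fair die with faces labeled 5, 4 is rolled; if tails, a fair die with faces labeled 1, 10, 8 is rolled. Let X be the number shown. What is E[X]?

E[X | heads] = (5+4)/2 = 9/2.
E[X | tails] = (1+10+8)/3 = 19/3.
E[X] = (2/5)·(9/2) + (3/5)·(19/3) = 28/5.

28/5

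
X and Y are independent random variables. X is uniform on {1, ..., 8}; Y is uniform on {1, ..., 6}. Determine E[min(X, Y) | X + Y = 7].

2

Outcomes with X + Y = 7: (1,6), (2,5), (3,4), (4,3), (5,2), (6,1), each with probability 1/48.
E[min(X, Y) | X + Y = 7] = (1 + 2 + 3 + 3 + 2 + 1) / 6 = 2.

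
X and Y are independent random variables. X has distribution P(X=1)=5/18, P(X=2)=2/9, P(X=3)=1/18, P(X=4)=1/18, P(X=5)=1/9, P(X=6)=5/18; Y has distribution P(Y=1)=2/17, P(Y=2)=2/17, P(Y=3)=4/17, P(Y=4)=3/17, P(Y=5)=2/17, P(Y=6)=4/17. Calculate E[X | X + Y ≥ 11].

P(X + Y ≥ 11) = 19/153.
Summing X·P(x,y) over outcomes with X + Y ≥ 11 gives 110/153.
E[X | X + Y ≥ 11] = (110/153) / (19/153) = 110/19.

110/19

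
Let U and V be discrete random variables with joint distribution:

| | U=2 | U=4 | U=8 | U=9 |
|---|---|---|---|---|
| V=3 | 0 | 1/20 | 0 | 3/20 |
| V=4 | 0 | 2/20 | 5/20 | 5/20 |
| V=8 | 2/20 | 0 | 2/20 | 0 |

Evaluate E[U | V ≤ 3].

P(V ≤ 3) = 1/5.
Σ U·P over the event = 4·(1/20) + 9·(3/20) = 31/20.
E[U | V ≤ 3] = (31/20) / (1/5) = 31/4.

31/4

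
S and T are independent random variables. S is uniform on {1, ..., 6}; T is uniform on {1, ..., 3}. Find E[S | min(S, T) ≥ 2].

4

Outcomes with min(S, T) ≥ 2: (2,2), (2,3), (3,2), (3,3), (4,2), (4,3), (5,2), (5,3), (6,2), (6,3), each with probability 1/18.
E[S | min(S, T) ≥ 2] = (2 + 2 + 3 + 3 + 4 + 4 + 5 + 5 + 6 + 6) / 10 = 4.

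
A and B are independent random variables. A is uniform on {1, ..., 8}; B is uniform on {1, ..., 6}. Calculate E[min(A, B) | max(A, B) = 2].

4/3

P(max(A, B) = 2) = 1/16.
Summing min(A,B)·P(x,y) over outcomes with max(A, B) = 2 gives 1/12.
E[min(A, B) | max(A, B) = 2] = (1/12) / (1/16) = 4/3.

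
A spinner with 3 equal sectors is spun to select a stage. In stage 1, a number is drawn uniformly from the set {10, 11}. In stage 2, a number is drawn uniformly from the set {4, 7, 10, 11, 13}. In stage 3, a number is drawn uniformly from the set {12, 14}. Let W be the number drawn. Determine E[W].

65/6

E[W | stage 1] = (10+11)/2 = 21/2.
E[W | stage 2] = (4+7+10+11+13)/5 = 9.
E[W | stage 3] = (12+14)/2 = 13.
By the law of total expectation,
E[W] = (1/3)·(21/2) + (1/3)·(9) + (1/3)·(13) = 65/6.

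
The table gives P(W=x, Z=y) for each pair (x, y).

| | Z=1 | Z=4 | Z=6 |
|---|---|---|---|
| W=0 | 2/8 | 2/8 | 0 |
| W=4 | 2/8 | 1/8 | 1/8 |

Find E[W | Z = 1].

2

P(Z = 1) = 1/2.
Summing W·P(W=x,Z=y) over the conditioning event gives 1.
E[W | Z = 1] = (1) / (1/2) = 2.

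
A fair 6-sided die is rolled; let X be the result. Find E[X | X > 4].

Given X > 4, X is equally likely to be any of {5, 6}.
E[X | X > 4] = (5 + 6) / 2 = 11/2.

11/2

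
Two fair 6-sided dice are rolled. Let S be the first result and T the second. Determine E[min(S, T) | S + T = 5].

Outcomes with S + T = 5: (1,4), (2,3), (3,2), (4,1), each with probability 1/36.
E[min(S, T) | S + T = 5] = (1 + 2 + 2 + 1) / 4 = 3/2.

3/2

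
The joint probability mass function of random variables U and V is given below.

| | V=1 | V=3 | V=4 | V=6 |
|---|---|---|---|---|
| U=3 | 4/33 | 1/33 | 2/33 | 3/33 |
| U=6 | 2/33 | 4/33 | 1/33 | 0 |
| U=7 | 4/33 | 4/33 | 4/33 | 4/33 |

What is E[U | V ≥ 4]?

11/2

P(V ≥ 4) = 14/33.
Σ U·P over the event = 3·(2/33) + 3·(3/33) + 6·(1/33) + 7·(4/33) + 7·(4/33) = 7/3.
E[U | V ≥ 4] = (7/3) / (14/33) = 11/2.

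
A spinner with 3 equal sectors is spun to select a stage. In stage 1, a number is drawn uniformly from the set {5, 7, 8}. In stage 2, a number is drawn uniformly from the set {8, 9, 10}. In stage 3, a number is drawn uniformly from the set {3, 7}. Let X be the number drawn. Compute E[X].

E[X | stage 1] = (5+7+8)/3 = 20/3.
E[X | stage 2] = (8+9+10)/3 = 9.
E[X | stage 3] = (3+7)/2 = 5.
E[X] = (1/3)·(20/3) + (1/3)·(9) + (1/3)·(5) = 62/9.

62/9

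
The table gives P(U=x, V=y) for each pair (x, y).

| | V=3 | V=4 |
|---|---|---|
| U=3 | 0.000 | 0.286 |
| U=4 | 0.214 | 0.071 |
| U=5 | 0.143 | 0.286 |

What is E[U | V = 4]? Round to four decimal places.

P(V = 4) = 0.643.
Σ U·P over the event = 3·(0.286) + 4·(0.071) + 5·(0.286) = 2.572.
E[U | V = 4] = (2.572) / (0.643) = 4.0000.

4.0000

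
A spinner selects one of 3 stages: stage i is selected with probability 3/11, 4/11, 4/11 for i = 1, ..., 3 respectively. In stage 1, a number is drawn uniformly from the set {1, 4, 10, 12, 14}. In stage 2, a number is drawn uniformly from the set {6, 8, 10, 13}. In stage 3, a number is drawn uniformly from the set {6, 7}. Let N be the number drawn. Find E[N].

438/55

E[N | stage 1] = (1+4+10+12+14)/5 = 41/5.
E[N | stage 2] = (6+8+10+13)/4 = 37/4.
E[N | stage 3] = (6+7)/2 = 13/2.
By the law of total expectation,
E[N] = (3/11)·(41/5) + (4/11)·(37/4) + (4/11)·(13/2) = 438/55.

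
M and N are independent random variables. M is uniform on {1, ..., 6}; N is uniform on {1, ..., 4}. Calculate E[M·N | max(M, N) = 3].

Outcomes with max(M, N) = 3: (1,3), (2,3), (3,1), (3,2), (3,3), each with probability 1/24.
E[M·N | max(M, N) = 3] = (3 + 6 + 3 + 6 + 9) / 5 = 27/5.

27/5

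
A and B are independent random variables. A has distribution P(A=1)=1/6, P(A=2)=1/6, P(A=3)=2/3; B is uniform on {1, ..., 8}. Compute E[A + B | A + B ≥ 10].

P(A + B ≥ 10) = 3/16.
Summing (A+B)·P(x,y) over outcomes with A + B ≥ 10 gives 47/24.
E[A + B | A + B ≥ 10] = (47/24) / (3/16) = 94/9.

94/9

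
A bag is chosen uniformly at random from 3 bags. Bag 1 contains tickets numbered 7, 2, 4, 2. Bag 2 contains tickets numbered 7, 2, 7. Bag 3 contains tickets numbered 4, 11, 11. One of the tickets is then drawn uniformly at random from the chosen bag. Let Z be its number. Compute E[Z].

71/12

E[Z | bag 1] = (7+2+4+2)/4 = 15/4.
E[Z | bag 2] = (7+2+7)/3 = 16/3.
E[Z | bag 3] = (4+11+11)/3 = 26/3.
E[Z] = (1/3)·(15/4) + (1/3)·(16/3) + (1/3)·(26/3) = 71/12.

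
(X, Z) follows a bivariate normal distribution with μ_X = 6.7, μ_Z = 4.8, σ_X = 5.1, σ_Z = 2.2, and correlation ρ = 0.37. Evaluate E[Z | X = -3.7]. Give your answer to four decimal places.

3.1401

The regression of Z on X has slope ρ·σ_Z/σ_X and passes through (μ_X, μ_Z).
E[Z | X=-3.7] = 4.8 + (0.37)·(2.2/5.1)·(-3.7 − (6.7)) = 4.8 + (0.15961)·(-10.4) = 3.1401.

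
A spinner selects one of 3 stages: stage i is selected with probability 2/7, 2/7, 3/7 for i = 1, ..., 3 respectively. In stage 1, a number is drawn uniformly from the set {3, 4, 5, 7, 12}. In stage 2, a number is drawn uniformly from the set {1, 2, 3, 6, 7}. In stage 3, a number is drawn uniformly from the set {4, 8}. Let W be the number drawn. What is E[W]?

E[W | stage 1] = (3+4+5+7+12)/5 = 31/5.
E[W | stage 2] = (1+2+3+6+7)/5 = 19/5.
E[W | stage 3] = (4+8)/2 = 6.
By the law of total expectation,
E[W] = (2/7)·(31/5) + (2/7)·(19/5) + (3/7)·(6) = 38/7.

38/7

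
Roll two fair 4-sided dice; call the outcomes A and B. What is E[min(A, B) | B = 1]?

1

Outcomes with B = 1: (1,1), (2,1), (3,1), (4,1), each with probability 1/16.
E[min(A, B) | B = 1] = (1 + 1 + 1 + 1) / 4 = 1.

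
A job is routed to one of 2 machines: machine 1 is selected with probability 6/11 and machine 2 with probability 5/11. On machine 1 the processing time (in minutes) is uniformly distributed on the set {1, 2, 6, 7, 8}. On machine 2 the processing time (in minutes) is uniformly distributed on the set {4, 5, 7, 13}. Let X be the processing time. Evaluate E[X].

E[X | machine 1] = (1+2+6+7+8)/5 = 24/5.
E[X | machine 2] = (4+5+7+13)/4 = 29/4.
E[X] = (6/11)·(24/5) + (5/11)·(29/4) = 1301/220.

1301/220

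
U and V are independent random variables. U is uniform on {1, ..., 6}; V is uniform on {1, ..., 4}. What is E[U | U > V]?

32/7

P(U > V) = 7/12.
Summing U·P(x,y) over outcomes with U > V gives 8/3.
E[U | U > V] = (8/3) / (7/12) = 32/7.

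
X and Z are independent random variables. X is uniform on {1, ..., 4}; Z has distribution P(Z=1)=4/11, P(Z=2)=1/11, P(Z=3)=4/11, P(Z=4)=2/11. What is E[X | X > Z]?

59/18

P(X > Z) = 9/22.
Summing X·P(x,y) over outcomes with X > Z gives 59/44.
E[X | X > Z] = (59/44) / (9/22) = 59/18.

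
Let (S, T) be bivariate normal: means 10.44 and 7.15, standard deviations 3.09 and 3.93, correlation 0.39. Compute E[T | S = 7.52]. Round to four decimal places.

For a bivariate normal, E[T | S=x] = μ_T + ρ·(σ_T/σ_S)·(x − μ_S).
E[T | S=7.52] = 7.15 + (0.39)·(3.93/3.09)·(7.52 − (10.44)) = 7.15 + (0.49602)·(-2.92) = 5.7016.

5.7016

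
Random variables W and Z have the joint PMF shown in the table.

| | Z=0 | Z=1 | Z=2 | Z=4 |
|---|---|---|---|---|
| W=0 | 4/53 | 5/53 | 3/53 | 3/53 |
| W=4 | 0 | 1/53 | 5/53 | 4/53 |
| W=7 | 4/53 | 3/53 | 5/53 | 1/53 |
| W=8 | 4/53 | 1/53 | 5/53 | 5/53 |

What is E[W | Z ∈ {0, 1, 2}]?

P(Z ∈ {0, 1, 2}) = 40/53.
Summing W·P(W=x,Z=y) over the conditioning event gives 188/53.
E[W | Z ∈ {0, 1, 2}] = (188/53) / (40/53) = 47/10.

47/10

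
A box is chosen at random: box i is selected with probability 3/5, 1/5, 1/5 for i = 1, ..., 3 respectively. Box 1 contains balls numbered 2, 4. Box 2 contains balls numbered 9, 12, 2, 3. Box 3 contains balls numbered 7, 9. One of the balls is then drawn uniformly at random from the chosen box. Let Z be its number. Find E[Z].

E[Z | box 1] = (2+4)/2 = 3.
E[Z | box 2] = (9+12+2+3)/4 = 13/2.
E[Z | box 3] = (7+9)/2 = 8.
By the law of total expectation,
E[Z] = (3/5)·(3) + (1/5)·(13/2) + (1/5)·(8) = 47/10.

47/10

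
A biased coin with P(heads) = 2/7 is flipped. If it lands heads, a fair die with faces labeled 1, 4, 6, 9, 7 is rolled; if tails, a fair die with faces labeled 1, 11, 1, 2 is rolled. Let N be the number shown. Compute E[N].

E[N | heads] = (1+4+6+9+7)/5 = 27/5.
E[N | tails] = (1+11+1+2)/4 = 15/4.
E[N] = (2/7)·(27/5) + (5/7)·(15/4) = 591/140.

591/140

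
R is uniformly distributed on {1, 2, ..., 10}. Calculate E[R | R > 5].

Given R > 5, R is equally likely to be any of {6, 7, 8, 9, 10}.
E[R | R > 5] = (6 + 7 + 8 + 9 + 10) / 5 = 8.

8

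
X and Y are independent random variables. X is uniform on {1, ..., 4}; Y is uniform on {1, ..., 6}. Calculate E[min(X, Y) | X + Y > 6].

Outcomes with X + Y > 6: (1,6), (2,5), (2,6), (3,4), (3,5), (3,6), (4,3), (4,4), (4,5), (4,6), each with probability 1/24.
E[min(X, Y) | X + Y > 6] = (1 + 2 + 2 + 3 + 3 + 3 + 3 + 4 + 4 + 4) / 10 = 29/10.

29/10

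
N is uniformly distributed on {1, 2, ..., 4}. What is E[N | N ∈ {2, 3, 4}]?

3

P(N ∈ {2, 3, 4}) = 3/4.
Σ over the event: 2·1/4 + 3·1/4 + 4·1/4 = 9/4.
E[N | N ∈ {2, 3, 4}] = (9/4) / (3/4) = 3.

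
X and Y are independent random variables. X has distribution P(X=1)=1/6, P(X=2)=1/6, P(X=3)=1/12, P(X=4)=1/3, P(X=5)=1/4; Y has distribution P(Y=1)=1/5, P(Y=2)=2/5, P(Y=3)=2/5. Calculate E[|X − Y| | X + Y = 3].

P(X + Y = 3) = 1/10.
Summing |X−Y|·P(x,y) over outcomes with X + Y = 3 gives 1/10.
E[|X − Y| | X + Y = 3] = (1/10) / (1/10) = 1.

1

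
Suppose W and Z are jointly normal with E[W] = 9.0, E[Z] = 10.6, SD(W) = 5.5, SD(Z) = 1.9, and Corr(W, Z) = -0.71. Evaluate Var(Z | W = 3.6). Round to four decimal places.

1.7902

The conditional variance in a bivariate normal is σ_Z²(1 − ρ²), independent of x.
Var(Z | W=3.6) = (1.9)²·(1 − (-0.71)²) = 3.61·0.4959 = 1.7902.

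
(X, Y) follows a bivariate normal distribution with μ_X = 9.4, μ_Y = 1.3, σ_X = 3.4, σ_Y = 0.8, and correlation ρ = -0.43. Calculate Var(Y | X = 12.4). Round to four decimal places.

The conditional variance in a bivariate normal is σ_Y²(1 − ρ²), independent of x.
Var(Y | X=12.4) = (0.8)²·(1 − (-0.43)²) = 0.64·0.8151 = 0.5217.

0.5217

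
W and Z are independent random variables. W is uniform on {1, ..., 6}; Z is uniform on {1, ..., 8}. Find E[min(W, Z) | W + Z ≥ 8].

P(W + Z ≥ 8) = 9/16.
Summing min(W,Z)·P(x,y) over outcomes with W + Z ≥ 8 gives 33/16.
E[min(W, Z) | W + Z ≥ 8] = (33/16) / (9/16) = 11/3.

11/3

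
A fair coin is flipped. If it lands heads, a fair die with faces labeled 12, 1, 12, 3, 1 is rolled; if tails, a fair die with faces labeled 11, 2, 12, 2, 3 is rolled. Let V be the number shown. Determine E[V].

59/10

E[V | heads] = (12+1+12+3+1)/5 = 29/5.
E[V | tails] = (11+2+12+2+3)/5 = 6.
E[V] = (1/2)·(29/5) + (1/2)·(6) = 59/10.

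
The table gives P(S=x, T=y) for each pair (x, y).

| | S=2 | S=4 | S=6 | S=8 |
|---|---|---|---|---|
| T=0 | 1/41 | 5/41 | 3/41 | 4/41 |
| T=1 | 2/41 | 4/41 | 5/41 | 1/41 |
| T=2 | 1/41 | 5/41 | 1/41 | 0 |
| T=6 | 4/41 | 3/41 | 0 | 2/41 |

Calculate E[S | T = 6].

4

P(T = 6) = 9/41.
Σ S·P over the event = 2·(4/41) + 4·(3/41) + 8·(2/41) = 36/41.
E[S | T = 6] = (36/41) / (9/41) = 4.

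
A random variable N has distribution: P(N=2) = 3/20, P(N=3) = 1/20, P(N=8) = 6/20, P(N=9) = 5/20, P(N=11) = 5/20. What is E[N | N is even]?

P(N is even) = 9/20.
Σ over the event: 2·3/20 + 8·3/10 = 27/10.
E[N | N is even] = (27/10) / (9/20) = 6.

6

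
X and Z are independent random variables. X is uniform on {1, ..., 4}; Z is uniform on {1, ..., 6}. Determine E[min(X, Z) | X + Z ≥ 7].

29/10

P(X + Z ≥ 7) = 5/12.
Summing min(X,Z)·P(x,y) over outcomes with X + Z ≥ 7 gives 29/24.
E[min(X, Z) | X + Z ≥ 7] = (29/24) / (5/12) = 29/10.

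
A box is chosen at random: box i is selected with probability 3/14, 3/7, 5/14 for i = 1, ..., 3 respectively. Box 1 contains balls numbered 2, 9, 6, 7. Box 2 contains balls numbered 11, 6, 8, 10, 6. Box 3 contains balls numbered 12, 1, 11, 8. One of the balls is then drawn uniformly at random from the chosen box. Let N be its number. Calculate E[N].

E[N | box 1] = (2+9+6+7)/4 = 6.
E[N | box 2] = (11+6+8+10+6)/5 = 41/5.
E[N | box 3] = (12+1+11+8)/4 = 8.
By the law of total expectation,
E[N] = (3/14)·(6) + (3/7)·(41/5) + (5/14)·(8) = 268/35.

268/35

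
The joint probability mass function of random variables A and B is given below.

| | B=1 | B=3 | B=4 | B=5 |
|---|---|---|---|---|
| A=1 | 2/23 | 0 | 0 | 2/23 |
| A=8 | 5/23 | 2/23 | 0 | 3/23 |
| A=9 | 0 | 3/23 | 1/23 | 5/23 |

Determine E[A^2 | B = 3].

P(B = 3) = 5/23.
Σ A^2·P over the event = 64·(2/23) + 81·(3/23) = 371/23.
E[A^2 | B = 3] = (371/23) / (5/23) = 371/5.

371/5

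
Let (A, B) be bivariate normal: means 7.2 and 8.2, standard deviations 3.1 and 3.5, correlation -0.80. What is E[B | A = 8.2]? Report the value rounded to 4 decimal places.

7.2968

For a bivariate normal, E[B | A=x] = μ_B + ρ·(σ_B/σ_A)·(x − μ_A).
E[B | A=8.2] = 8.2 + (-0.80)·(3.5/3.1)·(8.2 − (7.2)) = 8.2 + (-0.90323)·(1) = 7.2968.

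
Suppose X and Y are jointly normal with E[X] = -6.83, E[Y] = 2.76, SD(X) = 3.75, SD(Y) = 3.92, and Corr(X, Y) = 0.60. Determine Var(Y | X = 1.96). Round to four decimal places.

Var(Y | X=x) = (1 − ρ²)·σ_Y².
Var(Y | X=1.96) = (3.92)²·(1 − (0.60)²) = 15.3664·0.64 = 9.8345.

9.8345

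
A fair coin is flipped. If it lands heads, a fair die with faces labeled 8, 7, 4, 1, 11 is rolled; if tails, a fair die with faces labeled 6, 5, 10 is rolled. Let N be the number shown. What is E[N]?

33/5

E[N | heads] = (8+7+4+1+11)/5 = 31/5.
E[N | tails] = (6+5+10)/3 = 7.
E[N] = (1/2)·(31/5) + (1/2)·(7) = 33/5.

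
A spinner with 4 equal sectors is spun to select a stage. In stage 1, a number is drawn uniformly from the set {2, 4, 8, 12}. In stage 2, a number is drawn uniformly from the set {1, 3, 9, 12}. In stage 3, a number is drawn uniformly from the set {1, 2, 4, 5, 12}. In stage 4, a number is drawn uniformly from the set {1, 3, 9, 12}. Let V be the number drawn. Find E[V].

119/20

E[V | stage 1] = (2+4+8+12)/4 = 13/2.
E[V | stage 2] = (1+3+9+12)/4 = 25/4.
E[V | stage 3] = (1+2+4+5+12)/5 = 24/5.
E[V | stage 4] = (1+3+9+12)/4 = 25/4.
E[V] = (1/4)·(13/2) + (1/4)·(25/4) + (1/4)·(24/5) + (1/4)·(25/4) = 119/20.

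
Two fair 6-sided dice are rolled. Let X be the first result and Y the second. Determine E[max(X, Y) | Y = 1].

P(Y = 1) = 1/6.
Summing max(X,Y)·P(x,y) over outcomes with Y = 1 gives 7/12.
E[max(X, Y) | Y = 1] = (7/12) / (1/6) = 7/2.

7/2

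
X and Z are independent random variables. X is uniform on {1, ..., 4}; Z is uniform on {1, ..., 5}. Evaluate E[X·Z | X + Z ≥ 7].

85/6

Outcomes with X + Z ≥ 7: (2,5), (3,4), (3,5), (4,3), (4,4), (4,5), each with probability 1/20.
E[X·Z | X + Z ≥ 7] = (10 + 12 + 15 + 12 + 16 + 20) / 6 = 85/6.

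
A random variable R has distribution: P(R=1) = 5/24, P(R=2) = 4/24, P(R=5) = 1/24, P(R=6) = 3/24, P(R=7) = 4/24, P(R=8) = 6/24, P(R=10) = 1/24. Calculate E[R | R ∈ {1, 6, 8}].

71/14

P(R ∈ {1, 6, 8}) = 7/12.
Σ over the event: 1·5/24 + 6·1/8 + 8·1/4 = 71/24.
E[R | R ∈ {1, 6, 8}] = (71/24) / (7/12) = 71/14.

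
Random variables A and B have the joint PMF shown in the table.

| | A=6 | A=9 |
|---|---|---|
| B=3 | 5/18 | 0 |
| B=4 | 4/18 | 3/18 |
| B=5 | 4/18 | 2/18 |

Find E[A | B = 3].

6

P(B = 3) = 5/18.
Summing A·P(A=x,B=y) over the conditioning event gives 5/3.
E[A | B = 3] = (5/3) / (5/18) = 6.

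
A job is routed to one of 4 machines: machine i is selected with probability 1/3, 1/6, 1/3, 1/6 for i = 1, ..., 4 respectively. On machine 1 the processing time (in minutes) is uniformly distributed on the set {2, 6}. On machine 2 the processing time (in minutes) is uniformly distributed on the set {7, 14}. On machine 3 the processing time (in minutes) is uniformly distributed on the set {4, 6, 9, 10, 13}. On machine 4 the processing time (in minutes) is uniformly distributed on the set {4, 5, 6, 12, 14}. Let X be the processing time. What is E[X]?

E[X | machine 1] = (2+6)/2 = 4.
E[X | machine 2] = (7+14)/2 = 21/2.
E[X | machine 3] = (4+6+9+10+13)/5 = 42/5.
E[X | machine 4] = (4+5+6+12+14)/5 = 41/5.
By the law of total expectation,
E[X] = (1/3)·(4) + (1/6)·(21/2) + (1/3)·(42/5) + (1/6)·(41/5) = 29/4.

29/4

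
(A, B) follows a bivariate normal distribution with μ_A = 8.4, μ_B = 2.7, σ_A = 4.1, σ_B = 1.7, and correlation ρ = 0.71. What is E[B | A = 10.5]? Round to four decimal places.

For a bivariate normal, E[B | A=x] = μ_B + ρ·(σ_B/σ_A)·(x − μ_A).
E[B | A=10.5] = 2.7 + (0.71)·(1.7/4.1)·(10.5 − (8.4)) = 2.7 + (0.29439)·(2.1) = 3.3182.

3.3182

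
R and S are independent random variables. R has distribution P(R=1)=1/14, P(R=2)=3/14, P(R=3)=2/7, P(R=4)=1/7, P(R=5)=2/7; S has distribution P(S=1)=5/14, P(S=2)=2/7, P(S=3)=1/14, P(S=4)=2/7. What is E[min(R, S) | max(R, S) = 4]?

7/3

P(max(R, S) = 4) = 15/49.
Summing min(R,S)·P(x,y) over outcomes with max(R, S) = 4 gives 5/7.
E[min(R, S) | max(R, S) = 4] = (5/7) / (15/49) = 7/3.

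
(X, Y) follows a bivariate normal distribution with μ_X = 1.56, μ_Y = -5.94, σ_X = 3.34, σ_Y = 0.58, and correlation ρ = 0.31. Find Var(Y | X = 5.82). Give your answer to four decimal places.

The conditional variance in a bivariate normal is σ_Y²(1 − ρ²), independent of x.
Var(Y | X=5.82) = (0.58)²·(1 − (0.31)²) = 0.3364·0.9039 = 0.3041.

0.3041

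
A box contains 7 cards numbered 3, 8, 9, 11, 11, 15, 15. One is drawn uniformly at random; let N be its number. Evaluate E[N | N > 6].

23/2

P(N > 6) = 6/7.
Σ over the event: 8·1/7 + 9·1/7 + 11·2/7 + 15·2/7 = 69/7.
E[N | N > 6] = (69/7) / (6/7) = 23/2.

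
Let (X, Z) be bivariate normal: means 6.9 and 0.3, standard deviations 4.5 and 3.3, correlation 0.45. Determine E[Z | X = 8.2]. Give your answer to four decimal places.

0.7290

For a bivariate normal, E[Z | X=x] = μ_Z + ρ·(σ_Z/σ_X)·(x − μ_X).
E[Z | X=8.2] = 0.3 + (0.45)·(3.3/4.5)·(8.2 − (6.9)) = 0.3 + (0.33)·(1.3) = 0.7290.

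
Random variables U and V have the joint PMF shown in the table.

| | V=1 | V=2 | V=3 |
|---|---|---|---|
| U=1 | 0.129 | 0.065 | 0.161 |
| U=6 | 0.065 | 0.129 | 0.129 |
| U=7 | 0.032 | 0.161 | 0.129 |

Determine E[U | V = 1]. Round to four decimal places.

3.2876

P(V = 1) = 0.226.
Σ U·P over the event = 1·(0.129) + 6·(0.065) + 7·(0.032) = 0.743.
E[U | V = 1] = (0.743) / (0.226) = 3.2876.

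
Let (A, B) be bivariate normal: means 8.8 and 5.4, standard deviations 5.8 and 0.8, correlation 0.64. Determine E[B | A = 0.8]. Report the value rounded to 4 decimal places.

The regression of B on A has slope ρ·σ_B/σ_A and passes through (μ_A, μ_B).
E[B | A=0.8] = 5.4 + (0.64)·(0.8/5.8)·(0.8 − (8.8)) = 5.4 + (0.088276)·(-8) = 4.6938.

4.6938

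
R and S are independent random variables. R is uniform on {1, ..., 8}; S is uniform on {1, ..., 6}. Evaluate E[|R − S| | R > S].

P(R > S) = 9/16.
Summing |R−S|·P(x,y) over outcomes with R > S gives 83/48.
E[|R − S| | R > S] = (83/48) / (9/16) = 83/27.

83/27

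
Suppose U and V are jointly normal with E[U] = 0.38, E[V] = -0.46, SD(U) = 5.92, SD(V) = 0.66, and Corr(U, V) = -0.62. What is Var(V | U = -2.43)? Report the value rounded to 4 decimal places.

Var(V | U=x) = (1 − ρ²)·σ_V².
Var(V | U=-2.43) = (0.66)²·(1 − (-0.62)²) = 0.4356·0.6156 = 0.2682.

0.2682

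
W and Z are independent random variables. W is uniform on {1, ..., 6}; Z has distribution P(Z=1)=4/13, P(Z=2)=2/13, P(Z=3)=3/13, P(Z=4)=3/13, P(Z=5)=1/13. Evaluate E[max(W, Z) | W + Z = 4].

25/9

P(W + Z = 4) = 3/26.
Summing max(W,Z)·P(x,y) over outcomes with W + Z = 4 gives 25/78.
E[max(W, Z) | W + Z = 4] = (25/78) / (3/26) = 25/9.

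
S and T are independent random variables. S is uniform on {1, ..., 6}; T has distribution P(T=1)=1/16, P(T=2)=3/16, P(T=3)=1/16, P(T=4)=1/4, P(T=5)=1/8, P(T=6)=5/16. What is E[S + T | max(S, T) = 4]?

134/21

P(max(S, T) = 4) = 7/32.
Summing (S+T)·P(x,y) over outcomes with max(S, T) = 4 gives 67/48.
E[S + T | max(S, T) = 4] = (67/48) / (7/32) = 134/21.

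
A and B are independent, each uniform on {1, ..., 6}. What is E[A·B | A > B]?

35/3

P(A > B) = 5/12.
Summing AB·P(x,y) over outcomes with A > B gives 175/36.
E[A·B | A > B] = (175/36) / (5/12) = 35/3.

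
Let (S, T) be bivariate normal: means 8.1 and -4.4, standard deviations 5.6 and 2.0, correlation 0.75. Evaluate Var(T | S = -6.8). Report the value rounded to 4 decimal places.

1.7500

The conditional variance in a bivariate normal is σ_T²(1 − ρ²), independent of x.
Var(T | S=-6.8) = (2.0)²·(1 − (0.75)²) = 4·0.4375 = 1.7500.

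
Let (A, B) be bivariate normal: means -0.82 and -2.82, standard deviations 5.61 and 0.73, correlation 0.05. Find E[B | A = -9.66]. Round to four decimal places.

-2.8775

E[B | A=x] = μ_B + ρ(σ_B/σ_A)(x − μ_A) for jointly normal variables.
E[B | A=-9.66] = -2.82 + (0.05)·(0.73/5.61)·(-9.66 − (-0.82)) = -2.82 + (0.0065062)·(-8.84) = -2.8775.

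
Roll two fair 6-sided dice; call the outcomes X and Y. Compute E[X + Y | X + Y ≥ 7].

P(X + Y ≥ 7) = 7/12.
Summing (X+Y)·P(x,y) over outcomes with X + Y ≥ 7 gives 91/18.
E[X + Y | X + Y ≥ 7] = (91/18) / (7/12) = 26/3.

26/3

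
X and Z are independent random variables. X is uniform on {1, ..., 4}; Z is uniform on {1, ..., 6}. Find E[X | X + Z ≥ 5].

25/9

P(X + Z ≥ 5) = 3/4.
Summing X·P(x,y) over outcomes with X + Z ≥ 5 gives 25/12.
E[X | X + Z ≥ 5] = (25/12) / (3/4) = 25/9.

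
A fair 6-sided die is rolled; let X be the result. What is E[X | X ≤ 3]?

2

Given X ≤ 3, X is equally likely to be any of {1, 2, 3}.
E[X | X ≤ 3] = (1 + 2 + 3) / 3 = 2.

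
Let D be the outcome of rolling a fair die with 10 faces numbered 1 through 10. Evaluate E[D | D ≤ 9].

5

Given D ≤ 9, D is equally likely to be any of {1, 2, 3, 4, 5, 6, 7, 8, 9}.
E[D | D ≤ 9] = (1 + 2 + 3 + 4 + 5 + 6 + 7 + 8 + 9) / 9 = 5.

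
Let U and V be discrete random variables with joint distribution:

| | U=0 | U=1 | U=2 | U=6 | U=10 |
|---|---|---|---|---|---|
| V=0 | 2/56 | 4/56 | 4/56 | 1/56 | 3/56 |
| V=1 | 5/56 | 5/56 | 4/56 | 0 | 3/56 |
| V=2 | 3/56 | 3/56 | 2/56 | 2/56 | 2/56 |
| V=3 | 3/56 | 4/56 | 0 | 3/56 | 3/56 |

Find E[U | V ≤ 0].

24/7

P(V ≤ 0) = 1/4.
Σ U·P over the event = 0·(2/56) + 1·(4/56) + 2·(4/56) + 6·(1/56) + 10·(3/56) = 6/7.
E[U | V ≤ 0] = (6/7) / (1/4) = 24/7.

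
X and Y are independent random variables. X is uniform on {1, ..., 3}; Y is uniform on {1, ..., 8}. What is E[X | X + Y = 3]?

Outcomes with X + Y = 3: (1,2), (2,1), each with probability 1/24.
E[X | X + Y = 3] = (1 + 2) / 2 = 3/2.

3/2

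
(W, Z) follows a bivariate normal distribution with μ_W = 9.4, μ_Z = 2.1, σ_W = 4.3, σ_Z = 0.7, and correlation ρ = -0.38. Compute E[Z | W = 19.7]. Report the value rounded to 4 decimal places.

1.4628

For a bivariate normal, E[Z | W=x] = μ_Z + ρ·(σ_Z/σ_W)·(x − μ_W).
E[Z | W=19.7] = 2.1 + (-0.38)·(0.7/4.3)·(19.7 − (9.4)) = 2.1 + (-0.06186)·(10.3) = 1.4628.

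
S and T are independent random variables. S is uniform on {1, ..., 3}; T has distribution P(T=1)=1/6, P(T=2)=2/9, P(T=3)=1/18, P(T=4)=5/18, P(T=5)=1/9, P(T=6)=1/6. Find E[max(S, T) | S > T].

27/10

P(S > T) = 5/27.
Summing max(S,T)·P(x,y) over outcomes with S > T gives 1/2.
E[max(S, T) | S > T] = (1/2) / (5/27) = 27/10.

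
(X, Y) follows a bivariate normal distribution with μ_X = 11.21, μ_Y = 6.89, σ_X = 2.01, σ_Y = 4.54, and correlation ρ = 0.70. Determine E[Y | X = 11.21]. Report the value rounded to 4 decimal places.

6.8900

The regression of Y on X has slope ρ·σ_Y/σ_X and passes through (μ_X, μ_Y).
E[Y | X=11.21] = 6.89 + (0.70)·(4.54/2.01)·(11.21 − (11.21)) = 6.89 + (1.5811)·(0) = 6.8900.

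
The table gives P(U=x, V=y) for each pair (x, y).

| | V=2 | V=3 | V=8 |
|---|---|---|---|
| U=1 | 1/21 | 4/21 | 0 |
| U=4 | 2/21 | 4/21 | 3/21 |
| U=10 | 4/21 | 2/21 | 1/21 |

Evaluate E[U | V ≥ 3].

31/7

P(V ≥ 3) = 2/3.
Summing U·P(U=x,V=y) over the conditioning event gives 62/21.
E[U | V ≥ 3] = (62/21) / (2/3) = 31/7.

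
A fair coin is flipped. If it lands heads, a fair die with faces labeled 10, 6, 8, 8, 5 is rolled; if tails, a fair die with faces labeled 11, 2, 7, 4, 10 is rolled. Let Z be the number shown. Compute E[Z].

E[Z | heads] = (10+6+8+8+5)/5 = 37/5.
E[Z | tails] = (11+2+7+4+10)/5 = 34/5.
E[Z] = (1/2)·(37/5) + (1/2)·(34/5) = 71/10.

71/10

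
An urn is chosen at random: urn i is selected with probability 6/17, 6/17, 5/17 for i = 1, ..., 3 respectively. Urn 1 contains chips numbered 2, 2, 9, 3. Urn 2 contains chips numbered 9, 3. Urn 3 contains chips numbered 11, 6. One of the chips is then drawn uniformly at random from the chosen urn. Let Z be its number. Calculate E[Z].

205/34

E[Z | urn 1] = (2+2+9+3)/4 = 4.
E[Z | urn 2] = (9+3)/2 = 6.
E[Z | urn 3] = (11+6)/2 = 17/2.
By the law of total expectation,
E[Z] = (6/17)·(4) + (6/17)·(6) + (5/17)·(17/2) = 205/34.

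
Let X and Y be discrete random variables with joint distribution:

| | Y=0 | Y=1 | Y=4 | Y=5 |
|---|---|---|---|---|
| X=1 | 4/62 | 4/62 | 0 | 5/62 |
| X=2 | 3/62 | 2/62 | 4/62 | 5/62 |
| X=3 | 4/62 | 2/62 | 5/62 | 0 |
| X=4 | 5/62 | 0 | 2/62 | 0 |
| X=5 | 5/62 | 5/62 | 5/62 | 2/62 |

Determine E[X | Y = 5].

P(Y = 5) = 6/31.
Σ X·P over the event = 1·(5/62) + 2·(5/62) + 5·(2/62) = 25/62.
E[X | Y = 5] = (25/62) / (6/31) = 25/12.

25/12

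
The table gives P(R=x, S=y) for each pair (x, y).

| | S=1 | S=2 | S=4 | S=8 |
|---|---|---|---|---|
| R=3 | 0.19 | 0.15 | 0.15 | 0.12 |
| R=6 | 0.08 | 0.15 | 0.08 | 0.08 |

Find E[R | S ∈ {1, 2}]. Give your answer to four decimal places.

4.2105

P(S ∈ {1, 2}) = 0.57.
Σ R·P over the event = 3·(0.19) + 3·(0.15) + 6·(0.08) + 6·(0.15) = 2.40.
E[R | S ∈ {1, 2}] = (2.40) / (0.57) = 4.2105.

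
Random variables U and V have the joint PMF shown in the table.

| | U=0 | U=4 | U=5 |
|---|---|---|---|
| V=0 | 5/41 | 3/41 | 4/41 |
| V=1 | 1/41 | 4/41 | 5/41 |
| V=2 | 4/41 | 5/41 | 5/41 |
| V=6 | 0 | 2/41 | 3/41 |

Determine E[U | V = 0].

8/3

P(V = 0) = 12/41.
Σ U·P over the event = 0·(5/41) + 4·(3/41) + 5·(4/41) = 32/41.
E[U | V = 0] = (32/41) / (12/41) = 8/3.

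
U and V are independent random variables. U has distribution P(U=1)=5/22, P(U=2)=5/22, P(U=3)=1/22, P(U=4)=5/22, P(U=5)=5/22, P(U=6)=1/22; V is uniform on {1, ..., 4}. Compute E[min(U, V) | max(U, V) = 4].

68/31

P(max(U, V) = 4) = 31/88.
Summing min(U,V)·P(x,y) over outcomes with max(U, V) = 4 gives 17/22.
E[min(U, V) | max(U, V) = 4] = (17/22) / (31/88) = 68/31.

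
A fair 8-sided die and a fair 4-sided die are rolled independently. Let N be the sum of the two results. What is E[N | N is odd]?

P(N is odd) = 1/2.
Σ over the event: 3·1/16 + 5·1/8 + 7·1/8 + 9·1/8 + 11·1/16 = 7/2.
E[N | N is odd] = (7/2) / (1/2) = 7.

7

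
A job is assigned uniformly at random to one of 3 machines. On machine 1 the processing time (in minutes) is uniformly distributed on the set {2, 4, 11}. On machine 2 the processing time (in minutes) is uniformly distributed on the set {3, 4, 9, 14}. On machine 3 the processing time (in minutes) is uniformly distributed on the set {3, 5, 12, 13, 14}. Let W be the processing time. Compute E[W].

E[W | machine 1] = (2+4+11)/3 = 17/3.
E[W | machine 2] = (3+4+9+14)/4 = 15/2.
E[W | machine 3] = (3+5+12+13+14)/5 = 47/5.
By the law of total expectation,
E[W] = (1/3)·(17/3) + (1/3)·(15/2) + (1/3)·(47/5) = 677/90.

677/90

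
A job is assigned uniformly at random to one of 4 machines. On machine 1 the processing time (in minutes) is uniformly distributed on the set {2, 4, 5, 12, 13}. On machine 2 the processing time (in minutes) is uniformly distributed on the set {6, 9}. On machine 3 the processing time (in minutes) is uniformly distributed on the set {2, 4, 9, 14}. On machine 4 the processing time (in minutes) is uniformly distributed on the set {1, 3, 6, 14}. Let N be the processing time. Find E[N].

E[N | machine 1] = (2+4+5+12+13)/5 = 36/5.
E[N | machine 2] = (6+9)/2 = 15/2.
E[N | machine 3] = (2+4+9+14)/4 = 29/4.
E[N | machine 4] = (1+3+6+14)/4 = 6.
By the law of total expectation,
E[N] = (1/4)·(36/5) + (1/4)·(15/2) + (1/4)·(29/4) + (1/4)·(6) = 559/80.

559/80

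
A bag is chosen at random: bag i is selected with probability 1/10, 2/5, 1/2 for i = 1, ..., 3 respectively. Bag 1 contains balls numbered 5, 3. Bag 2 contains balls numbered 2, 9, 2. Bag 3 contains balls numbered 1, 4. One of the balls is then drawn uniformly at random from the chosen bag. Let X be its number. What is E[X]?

203/60

E[X | bag 1] = (5+3)/2 = 4.
E[X | bag 2] = (2+9+2)/3 = 13/3.
E[X | bag 3] = (1+4)/2 = 5/2.
E[X] = (1/10)·(4) + (2/5)·(13/3) + (1/2)·(5/2) = 203/60.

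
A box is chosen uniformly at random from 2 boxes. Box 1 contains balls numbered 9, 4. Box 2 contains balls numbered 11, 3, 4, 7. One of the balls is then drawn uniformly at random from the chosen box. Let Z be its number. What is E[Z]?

E[Z | box 1] = (9+4)/2 = 13/2.
E[Z | box 2] = (11+3+4+7)/4 = 25/4.
E[Z] = (1/2)·(13/2) + (1/2)·(25/4) = 51/8.

51/8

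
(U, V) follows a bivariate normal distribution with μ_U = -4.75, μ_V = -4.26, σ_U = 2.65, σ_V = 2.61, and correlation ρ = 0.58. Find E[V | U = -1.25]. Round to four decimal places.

-2.2606

For a bivariate normal, E[V | U=x] = μ_V + ρ·(σ_V/σ_U)·(x − μ_U).
E[V | U=-1.25] = -4.26 + (0.58)·(2.61/2.65)·(-1.25 − (-4.75)) = -4.26 + (0.57125)·(3.5) = -2.2606.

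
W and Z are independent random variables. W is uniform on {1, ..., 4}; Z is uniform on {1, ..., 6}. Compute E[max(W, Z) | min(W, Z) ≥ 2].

64/15

P(min(W, Z) ≥ 2) = 5/8.
Summing max(W,Z)·P(x,y) over outcomes with min(W, Z) ≥ 2 gives 8/3.
E[max(W, Z) | min(W, Z) ≥ 2] = (8/3) / (5/8) = 64/15.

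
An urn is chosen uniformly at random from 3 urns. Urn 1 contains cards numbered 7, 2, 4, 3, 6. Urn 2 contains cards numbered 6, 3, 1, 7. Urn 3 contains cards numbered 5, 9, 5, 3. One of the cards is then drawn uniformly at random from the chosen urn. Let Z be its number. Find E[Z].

283/60

E[Z | urn 1] = (7+2+4+3+6)/5 = 22/5.
E[Z | urn 2] = (6+3+1+7)/4 = 17/4.
E[Z | urn 3] = (5+9+5+3)/4 = 11/2.
By the law of total expectation,
E[Z] = (1/3)·(22/5) + (1/3)·(17/4) + (1/3)·(11/2) = 283/60.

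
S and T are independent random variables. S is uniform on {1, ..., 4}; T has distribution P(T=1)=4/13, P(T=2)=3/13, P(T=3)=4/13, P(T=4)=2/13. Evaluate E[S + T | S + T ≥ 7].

29/4

P(S + T ≥ 7) = 2/13.
Summing (S+T)·P(x,y) over outcomes with S + T ≥ 7 gives 29/26.
E[S + T | S + T ≥ 7] = (29/26) / (2/13) = 29/4.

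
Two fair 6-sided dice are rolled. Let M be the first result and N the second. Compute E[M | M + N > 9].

P(M + N > 9) = 1/6.
Summing M·P(x,y) over outcomes with M + N > 9 gives 8/9.
E[M | M + N > 9] = (8/9) / (1/6) = 16/3.

16/3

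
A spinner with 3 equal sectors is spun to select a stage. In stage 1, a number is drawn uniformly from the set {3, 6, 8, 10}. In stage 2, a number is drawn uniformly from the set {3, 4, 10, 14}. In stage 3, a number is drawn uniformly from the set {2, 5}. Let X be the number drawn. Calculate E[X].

E[X | stage 1] = (3+6+8+10)/4 = 27/4.
E[X | stage 2] = (3+4+10+14)/4 = 31/4.
E[X | stage 3] = (2+5)/2 = 7/2.
By the law of total expectation,
E[X] = (1/3)·(27/4) + (1/3)·(31/4) + (1/3)·(7/2) = 6.

6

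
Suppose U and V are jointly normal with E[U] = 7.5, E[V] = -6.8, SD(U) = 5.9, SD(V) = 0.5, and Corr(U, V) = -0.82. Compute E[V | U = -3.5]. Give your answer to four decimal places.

-6.0356

For a bivariate normal, E[V | U=x] = μ_V + ρ·(σ_V/σ_U)·(x − μ_U).
E[V | U=-3.5] = -6.8 + (-0.82)·(0.5/5.9)·(-3.5 − (7.5)) = -6.8 + (-0.069492)·(-11) = -6.0356.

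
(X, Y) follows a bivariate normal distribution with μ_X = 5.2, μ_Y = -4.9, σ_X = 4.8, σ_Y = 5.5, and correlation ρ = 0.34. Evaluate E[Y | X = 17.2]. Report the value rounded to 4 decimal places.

-0.2250

For a bivariate normal, E[Y | X=x] = μ_Y + ρ·(σ_Y/σ_X)·(x − μ_X).
E[Y | X=17.2] = -4.9 + (0.34)·(5.5/4.8)·(17.2 − (5.2)) = -4.9 + (0.38958)·(12) = -0.2250.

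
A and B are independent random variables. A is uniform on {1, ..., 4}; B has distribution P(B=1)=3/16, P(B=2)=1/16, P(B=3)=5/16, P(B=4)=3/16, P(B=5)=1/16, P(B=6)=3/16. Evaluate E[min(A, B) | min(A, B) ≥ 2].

109/39

P(min(A, B) ≥ 2) = 39/64.
Summing min(A,B)·P(x,y) over outcomes with min(A, B) ≥ 2 gives 109/64.
E[min(A, B) | min(A, B) ≥ 2] = (109/64) / (39/64) = 109/39.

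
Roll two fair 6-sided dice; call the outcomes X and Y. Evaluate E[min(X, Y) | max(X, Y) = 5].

25/9

P(max(X, Y) = 5) = 1/4.
Summing min(X,Y)·P(x,y) over outcomes with max(X, Y) = 5 gives 25/36.
E[min(X, Y) | max(X, Y) = 5] = (25/36) / (1/4) = 25/9.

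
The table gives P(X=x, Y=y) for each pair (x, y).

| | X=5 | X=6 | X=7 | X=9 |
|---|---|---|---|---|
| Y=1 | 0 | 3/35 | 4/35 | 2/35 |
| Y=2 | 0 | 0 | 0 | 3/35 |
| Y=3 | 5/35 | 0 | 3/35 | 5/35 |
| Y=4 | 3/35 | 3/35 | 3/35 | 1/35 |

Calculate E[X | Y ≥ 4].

63/10

P(Y ≥ 4) = 2/7.
Σ X·P over the event = 5·(3/35) + 6·(3/35) + 7·(3/35) + 9·(1/35) = 9/5.
E[X | Y ≥ 4] = (9/5) / (2/7) = 63/10.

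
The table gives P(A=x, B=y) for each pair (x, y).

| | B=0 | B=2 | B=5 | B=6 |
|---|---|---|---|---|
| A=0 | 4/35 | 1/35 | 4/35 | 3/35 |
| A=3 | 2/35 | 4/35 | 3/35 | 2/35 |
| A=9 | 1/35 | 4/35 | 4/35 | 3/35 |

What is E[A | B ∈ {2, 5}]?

93/20

P(B ∈ {2, 5}) = 4/7.
Σ A·P over the event = 0·(1/35) + 0·(4/35) + 3·(4/35) + 3·(3/35) + 9·(4/35) + 9·(4/35) = 93/35.
E[A | B ∈ {2, 5}] = (93/35) / (4/7) = 93/20.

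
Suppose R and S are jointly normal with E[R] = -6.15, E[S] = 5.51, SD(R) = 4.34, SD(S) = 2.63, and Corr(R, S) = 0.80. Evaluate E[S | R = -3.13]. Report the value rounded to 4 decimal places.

6.9741

E[S | R=x] = μ_S + ρ(σ_S/σ_R)(x − μ_R) for jointly normal variables.
E[S | R=-3.13] = 5.51 + (0.80)·(2.63/4.34)·(-3.13 − (-6.15)) = 5.51 + (0.48479)·(3.02) = 6.9741.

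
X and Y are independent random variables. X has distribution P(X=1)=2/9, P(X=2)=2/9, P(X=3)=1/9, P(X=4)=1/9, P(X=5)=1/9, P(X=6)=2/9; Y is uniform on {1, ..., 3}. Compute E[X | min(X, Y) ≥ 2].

P(min(X, Y) ≥ 2) = 14/27.
Summing X·P(x,y) over outcomes with min(X, Y) ≥ 2 gives 56/27.
E[X | min(X, Y) ≥ 2] = (56/27) / (14/27) = 4.

4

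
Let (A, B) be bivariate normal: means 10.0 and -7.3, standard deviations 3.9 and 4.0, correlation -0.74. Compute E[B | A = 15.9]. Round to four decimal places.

-11.7779

The regression of B on A has slope ρ·σ_B/σ_A and passes through (μ_A, μ_B).
E[B | A=15.9] = -7.3 + (-0.74)·(4.0/3.9)·(15.9 − (10.0)) = -7.3 + (-0.75897)·(5.9) = -11.7779.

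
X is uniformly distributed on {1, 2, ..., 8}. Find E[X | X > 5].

7

Given X > 5, X is equally likely to be any of {6, 7, 8}.
E[X | X > 5] = (6 + 7 + 8) / 3 = 7.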